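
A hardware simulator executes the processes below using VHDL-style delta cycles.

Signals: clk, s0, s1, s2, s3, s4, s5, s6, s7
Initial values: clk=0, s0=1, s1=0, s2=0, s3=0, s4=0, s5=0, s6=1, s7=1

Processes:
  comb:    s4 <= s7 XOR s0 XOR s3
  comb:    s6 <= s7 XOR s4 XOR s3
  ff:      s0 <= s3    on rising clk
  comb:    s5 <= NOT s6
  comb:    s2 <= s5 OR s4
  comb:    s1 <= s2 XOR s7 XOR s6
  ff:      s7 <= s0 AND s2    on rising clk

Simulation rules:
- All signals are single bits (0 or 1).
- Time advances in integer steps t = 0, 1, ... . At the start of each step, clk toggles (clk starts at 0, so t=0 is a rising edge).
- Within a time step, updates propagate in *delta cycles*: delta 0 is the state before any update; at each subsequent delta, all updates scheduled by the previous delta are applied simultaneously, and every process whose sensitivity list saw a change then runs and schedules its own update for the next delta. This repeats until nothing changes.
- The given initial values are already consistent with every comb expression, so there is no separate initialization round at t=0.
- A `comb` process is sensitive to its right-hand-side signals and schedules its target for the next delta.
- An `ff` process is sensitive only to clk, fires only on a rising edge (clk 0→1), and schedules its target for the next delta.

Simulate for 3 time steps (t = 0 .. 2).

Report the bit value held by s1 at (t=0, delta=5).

0

t0.Δ0 s1=0 s2=0 clk=0 s0=1 s3=0 s5=0 s6=1 s7=1 s4=0
t0.Δ1 s1=0 s2=0 clk=1 s0=1 s3=0 s5=0 s6=1 s7=1 s4=0
t0.Δ2 s1=0 s2=0 clk=1 s0=0 s3=0 s5=0 s6=1 s7=0 s4=0
t0.Δ3 s1=1 s2=0 clk=1 s0=0 s3=0 s5=0 s6=0 s7=0 s4=0
t0.Δ4 s1=0 s2=0 clk=1 s0=0 s3=0 s5=1 s6=0 s7=0 s4=0
t0.Δ5 s1=0 s2=1 clk=1 s0=0 s3=0 s5=1 s6=0 s7=0 s4=0
t0.Δ6 s1=1 s2=1 clk=1 s0=0 s3=0 s5=1 s6=0 s7=0 s4=0
t1.Δ0 s1=1 s2=1 clk=1 s0=0 s3=0 s5=1 s6=0 s7=0 s4=0
t1.Δ1 s1=1 s2=1 clk=0 s0=0 s3=0 s5=1 s6=0 s7=0 s4=0
t2.Δ0 s1=1 s2=1 clk=0 s0=0 s3=0 s5=1 s6=0 s7=0 s4=0
t2.Δ1 s1=1 s2=1 clk=1 s0=0 s3=0 s5=1 s6=0 s7=0 s4=0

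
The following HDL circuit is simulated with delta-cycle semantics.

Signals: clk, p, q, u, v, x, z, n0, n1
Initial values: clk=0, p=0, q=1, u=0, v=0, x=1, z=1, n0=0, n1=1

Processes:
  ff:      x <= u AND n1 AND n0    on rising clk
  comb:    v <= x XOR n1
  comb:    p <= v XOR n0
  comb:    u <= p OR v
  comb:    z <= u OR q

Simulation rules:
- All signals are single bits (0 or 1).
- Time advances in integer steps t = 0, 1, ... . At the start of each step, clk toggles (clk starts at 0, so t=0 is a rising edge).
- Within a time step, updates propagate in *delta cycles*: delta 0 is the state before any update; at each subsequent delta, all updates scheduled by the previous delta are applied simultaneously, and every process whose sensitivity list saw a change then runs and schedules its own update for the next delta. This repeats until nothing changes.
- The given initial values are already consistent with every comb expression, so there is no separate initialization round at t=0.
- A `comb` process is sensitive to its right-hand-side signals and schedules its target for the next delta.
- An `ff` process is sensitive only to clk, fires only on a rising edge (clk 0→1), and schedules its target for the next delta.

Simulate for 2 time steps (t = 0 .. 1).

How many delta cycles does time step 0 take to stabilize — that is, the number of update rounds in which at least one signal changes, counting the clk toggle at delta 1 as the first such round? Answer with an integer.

t0.Δ0 q=1 z=1 p=0 n0=0 clk=0 x=1 n1=1 u=0 v=0
t0.Δ1 q=1 z=1 p=0 n0=0 clk=1 x=1 n1=1 u=0 v=0
t0.Δ2 q=1 z=1 p=0 n0=0 clk=1 x=0 n1=1 u=0 v=0
t0.Δ3 q=1 z=1 p=0 n0=0 clk=1 x=0 n1=1 u=0 v=1
t0.Δ4 q=1 z=1 p=1 n0=0 clk=1 x=0 n1=1 u=1 v=1
t1.Δ0 q=1 z=1 p=1 n0=0 clk=1 x=0 n1=1 u=1 v=1
t1.Δ1 q=1 z=1 p=1 n0=0 clk=0 x=0 n1=1 u=1 v=1

4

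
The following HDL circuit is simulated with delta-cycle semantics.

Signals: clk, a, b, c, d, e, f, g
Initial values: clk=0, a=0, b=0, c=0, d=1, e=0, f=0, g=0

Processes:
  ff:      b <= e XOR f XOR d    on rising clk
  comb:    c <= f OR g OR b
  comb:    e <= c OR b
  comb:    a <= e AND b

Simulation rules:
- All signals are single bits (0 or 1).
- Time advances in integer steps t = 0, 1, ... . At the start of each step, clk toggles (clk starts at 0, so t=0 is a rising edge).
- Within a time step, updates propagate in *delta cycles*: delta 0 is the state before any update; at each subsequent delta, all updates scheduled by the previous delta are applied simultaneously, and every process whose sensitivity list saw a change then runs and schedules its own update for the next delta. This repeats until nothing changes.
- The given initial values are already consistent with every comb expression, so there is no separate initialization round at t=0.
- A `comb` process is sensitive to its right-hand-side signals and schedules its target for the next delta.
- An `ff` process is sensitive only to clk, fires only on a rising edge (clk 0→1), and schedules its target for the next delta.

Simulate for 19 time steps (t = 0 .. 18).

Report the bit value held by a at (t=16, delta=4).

1

t=0 Δ0: g=0 a=0 f=0 clk=0 e=0 c=0 d=1 b=0
  Δ1: clk:0→1
  Δ2: b:0→1
  Δ3: e:0→1, c:0→1
  Δ4: a:0→1
  (4Δ to stable)
t=1 Δ0: g=0 a=1 f=0 clk=1 e=1 c=1 d=1 b=1
  Δ1: clk:1→0
  (1Δ to stable)
t=2 Δ0: g=0 a=1 f=0 clk=0 e=1 c=1 d=1 b=1
  Δ1: clk:0→1
  Δ2: b:1→0
  Δ3: a:1→0, c:1→0
  Δ4: e:1→0
  (4Δ to stable)
t=3 Δ0: g=0 a=0 f=0 clk=1 e=0 c=0 d=1 b=0
  Δ1: clk:1→0
  (1Δ to stable)
t=4 Δ0: g=0 a=0 f=0 clk=0 e=0 c=0 d=1 b=0
  Δ1: clk:0→1
  Δ2: b:0→1
  Δ3: e:0→1, c:0→1
  Δ4: a:0→1
  (4Δ to stable)
t=5 Δ0: g=0 a=1 f=0 clk=1 e=1 c=1 d=1 b=1
  Δ1: clk:1→0
  (1Δ to stable)
t=6 Δ0: g=0 a=1 f=0 clk=0 e=1 c=1 d=1 b=1
  Δ1: clk:0→1
  Δ2: b:1→0
  Δ3: a:1→0, c:1→0
  Δ4: e:1→0
  (4Δ to stable)
t=7 Δ0: g=0 a=0 f=0 clk=1 e=0 c=0 d=1 b=0
  Δ1: clk:1→0
  (1Δ to stable)
t=8 Δ0: g=0 a=0 f=0 clk=0 e=0 c=0 d=1 b=0
  Δ1: clk:0→1
  Δ2: b:0→1
  Δ3: e:0→1, c:0→1
  Δ4: a:0→1
  (4Δ to stable)
t=9 Δ0: g=0 a=1 f=0 clk=1 e=1 c=1 d=1 b=1
  Δ1: clk:1→0
  (1Δ to stable)
t=10 Δ0: g=0 a=1 f=0 clk=0 e=1 c=1 d=1 b=1
  Δ1: clk:0→1
  Δ2: b:1→0
  Δ3: a:1→0, c:1→0
  Δ4: e:1→0
  (4Δ to stable)
t=11 Δ0: g=0 a=0 f=0 clk=1 e=0 c=0 d=1 b=0
  Δ1: clk:1→0
  (1Δ to stable)
t=12 Δ0: g=0 a=0 f=0 clk=0 e=0 c=0 d=1 b=0
  Δ1: clk:0→1
  Δ2: b:0→1
  Δ3: e:0→1, c:0→1
  Δ4: a:0→1
  (4Δ to stable)
t=13 Δ0: g=0 a=1 f=0 clk=1 e=1 c=1 d=1 b=1
  Δ1: clk:1→0
  (1Δ to stable)
t=14 Δ0: g=0 a=1 f=0 clk=0 e=1 c=1 d=1 b=1
  Δ1: clk:0→1
  Δ2: b:1→0
  Δ3: a:1→0, c:1→0
  Δ4: e:1→0
  (4Δ to stable)
t=15 Δ0: g=0 a=0 f=0 clk=1 e=0 c=0 d=1 b=0
  Δ1: clk:1→0
  (1Δ to stable)
t=16 Δ0: g=0 a=0 f=0 clk=0 e=0 c=0 d=1 b=0
  Δ1: clk:0→1
  Δ2: b:0→1
  Δ3: e:0→1, c:0→1
  Δ4: a:0→1
  (4Δ to stable)
t=17 Δ0: g=0 a=1 f=0 clk=1 e=1 c=1 d=1 b=1
  Δ1: clk:1→0
  (1Δ to stable)
t=18 Δ0: g=0 a=1 f=0 clk=0 e=1 c=1 d=1 b=1
  Δ1: clk:0→1
  Δ2: b:1→0
  Δ3: a:1→0, c:1→0
  Δ4: e:1→0
  (4Δ to stable)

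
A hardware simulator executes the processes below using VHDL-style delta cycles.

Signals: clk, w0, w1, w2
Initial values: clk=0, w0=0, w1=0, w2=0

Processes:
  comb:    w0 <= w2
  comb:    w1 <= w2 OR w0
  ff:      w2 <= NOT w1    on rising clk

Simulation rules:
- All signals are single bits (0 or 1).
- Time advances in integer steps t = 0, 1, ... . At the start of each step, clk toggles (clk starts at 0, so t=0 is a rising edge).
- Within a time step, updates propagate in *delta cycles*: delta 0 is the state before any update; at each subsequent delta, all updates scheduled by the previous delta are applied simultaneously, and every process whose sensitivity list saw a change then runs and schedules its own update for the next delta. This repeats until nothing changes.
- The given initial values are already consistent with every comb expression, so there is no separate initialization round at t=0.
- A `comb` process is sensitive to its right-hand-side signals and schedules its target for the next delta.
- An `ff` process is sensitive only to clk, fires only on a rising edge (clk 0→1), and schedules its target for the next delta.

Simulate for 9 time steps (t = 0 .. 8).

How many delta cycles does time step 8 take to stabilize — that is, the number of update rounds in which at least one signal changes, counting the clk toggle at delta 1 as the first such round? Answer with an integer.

t=0 Δ0: w2=0 w0=0 clk=0 w1=0
  Δ1: clk:0→1
  Δ2: w2:0→1
  Δ3: w0:0→1, w1:0→1
  (3Δ to stable)
t=1 Δ0: w2=1 w0=1 clk=1 w1=1
  Δ1: clk:1→0
  (1Δ to stable)
t=2 Δ0: w2=1 w0=1 clk=0 w1=1
  Δ1: clk:0→1
  Δ2: w2:1→0
  Δ3: w0:1→0
  Δ4: w1:1→0
  (4Δ to stable)
t=3 Δ0: w2=0 w0=0 clk=1 w1=0
  Δ1: clk:1→0
  (1Δ to stable)
t=4 Δ0: w2=0 w0=0 clk=0 w1=0
  Δ1: clk:0→1
  Δ2: w2:0→1
  Δ3: w0:0→1, w1:0→1
  (3Δ to stable)
t=5 Δ0: w2=1 w0=1 clk=1 w1=1
  Δ1: clk:1→0
  (1Δ to stable)
t=6 Δ0: w2=1 w0=1 clk=0 w1=1
  Δ1: clk:0→1
  Δ2: w2:1→0
  Δ3: w0:1→0
  Δ4: w1:1→0
  (4Δ to stable)
t=7 Δ0: w2=0 w0=0 clk=1 w1=0
  Δ1: clk:1→0
  (1Δ to stable)
t=8 Δ0: w2=0 w0=0 clk=0 w1=0
  Δ1: clk:0→1
  Δ2: w2:0→1
  Δ3: w0:0→1, w1:0→1
  (3Δ to stable)

3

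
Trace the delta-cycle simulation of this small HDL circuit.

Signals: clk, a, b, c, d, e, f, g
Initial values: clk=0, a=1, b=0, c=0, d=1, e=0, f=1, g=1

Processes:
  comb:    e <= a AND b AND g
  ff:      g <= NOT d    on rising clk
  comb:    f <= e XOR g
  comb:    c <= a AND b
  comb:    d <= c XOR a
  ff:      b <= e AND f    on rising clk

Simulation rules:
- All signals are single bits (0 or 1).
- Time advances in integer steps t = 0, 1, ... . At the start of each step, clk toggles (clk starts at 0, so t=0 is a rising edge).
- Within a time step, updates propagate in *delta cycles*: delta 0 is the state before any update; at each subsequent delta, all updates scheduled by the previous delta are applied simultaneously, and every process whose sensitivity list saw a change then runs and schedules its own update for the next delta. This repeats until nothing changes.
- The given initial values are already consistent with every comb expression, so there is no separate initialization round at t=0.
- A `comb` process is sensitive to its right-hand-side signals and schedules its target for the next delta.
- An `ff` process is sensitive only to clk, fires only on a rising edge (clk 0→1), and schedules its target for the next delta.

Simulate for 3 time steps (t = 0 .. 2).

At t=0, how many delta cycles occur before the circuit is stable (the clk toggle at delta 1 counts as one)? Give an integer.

3

t=0 Δ0: e=0 f=1 clk=0 g=1 a=1 d=1 c=0 b=0
  Δ1: clk:0→1
  Δ2: g:1→0
  Δ3: f:1→0
  (3Δ to stable)
t=1 Δ0: e=0 f=0 clk=1 g=0 a=1 d=1 c=0 b=0
  Δ1: clk:1→0
  (1Δ to stable)
t=2 Δ0: e=0 f=0 clk=0 g=0 a=1 d=1 c=0 b=0
  Δ1: clk:0→1
  (1Δ to stable)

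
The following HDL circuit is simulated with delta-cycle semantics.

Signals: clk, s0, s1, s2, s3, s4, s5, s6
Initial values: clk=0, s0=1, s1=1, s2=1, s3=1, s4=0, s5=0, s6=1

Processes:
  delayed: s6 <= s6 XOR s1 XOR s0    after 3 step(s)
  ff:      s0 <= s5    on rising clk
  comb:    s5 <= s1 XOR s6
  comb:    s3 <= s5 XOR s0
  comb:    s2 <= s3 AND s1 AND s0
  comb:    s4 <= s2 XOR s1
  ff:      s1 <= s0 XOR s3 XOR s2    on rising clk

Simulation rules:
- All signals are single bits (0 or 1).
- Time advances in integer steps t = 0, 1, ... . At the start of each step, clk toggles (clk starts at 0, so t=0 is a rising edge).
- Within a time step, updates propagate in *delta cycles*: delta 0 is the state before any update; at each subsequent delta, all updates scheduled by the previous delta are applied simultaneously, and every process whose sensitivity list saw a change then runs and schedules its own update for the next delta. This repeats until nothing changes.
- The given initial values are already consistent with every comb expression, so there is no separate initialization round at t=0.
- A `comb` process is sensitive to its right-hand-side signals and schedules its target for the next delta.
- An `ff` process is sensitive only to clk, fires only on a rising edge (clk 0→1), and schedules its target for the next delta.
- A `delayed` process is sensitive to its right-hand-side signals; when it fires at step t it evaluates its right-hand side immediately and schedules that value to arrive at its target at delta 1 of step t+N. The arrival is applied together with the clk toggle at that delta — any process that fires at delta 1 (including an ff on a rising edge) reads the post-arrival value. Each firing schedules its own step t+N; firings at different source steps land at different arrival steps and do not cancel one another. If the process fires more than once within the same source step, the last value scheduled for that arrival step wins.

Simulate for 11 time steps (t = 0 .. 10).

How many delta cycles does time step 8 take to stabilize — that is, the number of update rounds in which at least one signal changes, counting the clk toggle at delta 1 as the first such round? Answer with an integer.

5

t0.Δ0 s2=1 clk=0 s0=1 s4=0 s6=1 s5=0 s1=1 s3=1
t0.Δ1 s2=1 clk=1 s0=1 s4=0 s6=1 s5=0 s1=1 s3=1
t0.Δ2 s2=1 clk=1 s0=0 s4=0 s6=1 s5=0 s1=1 s3=1
t0.Δ3 s2=0 clk=1 s0=0 s4=0 s6=1 s5=0 s1=1 s3=0
t0.Δ4 s2=0 clk=1 s0=0 s4=1 s6=1 s5=0 s1=1 s3=0
t1.Δ0 s2=0 clk=1 s0=0 s4=1 s6=1 s5=0 s1=1 s3=0
t1.Δ1 s2=0 clk=0 s0=0 s4=1 s6=1 s5=0 s1=1 s3=0
t2.Δ0 s2=0 clk=0 s0=0 s4=1 s6=1 s5=0 s1=1 s3=0
t2.Δ1 s2=0 clk=1 s0=0 s4=1 s6=1 s5=0 s1=1 s3=0
t2.Δ2 s2=0 clk=1 s0=0 s4=1 s6=1 s5=0 s1=0 s3=0
t2.Δ3 s2=0 clk=1 s0=0 s4=0 s6=1 s5=1 s1=0 s3=0
t2.Δ4 s2=0 clk=1 s0=0 s4=0 s6=1 s5=1 s1=0 s3=1
t3.Δ0 s2=0 clk=1 s0=0 s4=0 s6=1 s5=1 s1=0 s3=1
t3.Δ1 s2=0 clk=0 s0=0 s4=0 s6=0 s5=1 s1=0 s3=1
t3.Δ2 s2=0 clk=0 s0=0 s4=0 s6=0 s5=0 s1=0 s3=1
t3.Δ3 s2=0 clk=0 s0=0 s4=0 s6=0 s5=0 s1=0 s3=0
t4.Δ0 s2=0 clk=0 s0=0 s4=0 s6=0 s5=0 s1=0 s3=0
t4.Δ1 s2=0 clk=1 s0=0 s4=0 s6=0 s5=0 s1=0 s3=0
t5.Δ0 s2=0 clk=1 s0=0 s4=0 s6=0 s5=0 s1=0 s3=0
t5.Δ1 s2=0 clk=0 s0=0 s4=0 s6=1 s5=0 s1=0 s3=0
t5.Δ2 s2=0 clk=0 s0=0 s4=0 s6=1 s5=1 s1=0 s3=0
t5.Δ3 s2=0 clk=0 s0=0 s4=0 s6=1 s5=1 s1=0 s3=1
t6.Δ0 s2=0 clk=0 s0=0 s4=0 s6=1 s5=1 s1=0 s3=1
t6.Δ1 s2=0 clk=1 s0=0 s4=0 s6=0 s5=1 s1=0 s3=1
t6.Δ2 s2=0 clk=1 s0=1 s4=0 s6=0 s5=0 s1=1 s3=1
t6.Δ3 s2=1 clk=1 s0=1 s4=1 s6=0 s5=1 s1=1 s3=1
t6.Δ4 s2=1 clk=1 s0=1 s4=0 s6=0 s5=1 s1=1 s3=0
t6.Δ5 s2=0 clk=1 s0=1 s4=0 s6=0 s5=1 s1=1 s3=0
t6.Δ6 s2=0 clk=1 s0=1 s4=1 s6=0 s5=1 s1=1 s3=0
t7.Δ0 s2=0 clk=1 s0=1 s4=1 s6=0 s5=1 s1=1 s3=0
t7.Δ1 s2=0 clk=0 s0=1 s4=1 s6=0 s5=1 s1=1 s3=0
t8.Δ0 s2=0 clk=0 s0=1 s4=1 s6=0 s5=1 s1=1 s3=0
t8.Δ1 s2=0 clk=1 s0=1 s4=1 s6=1 s5=1 s1=1 s3=0
t8.Δ2 s2=0 clk=1 s0=1 s4=1 s6=1 s5=0 s1=1 s3=0
t8.Δ3 s2=0 clk=1 s0=1 s4=1 s6=1 s5=0 s1=1 s3=1
t8.Δ4 s2=1 clk=1 s0=1 s4=1 s6=1 s5=0 s1=1 s3=1
t8.Δ5 s2=1 clk=1 s0=1 s4=0 s6=1 s5=0 s1=1 s3=1
t9.Δ0 s2=1 clk=1 s0=1 s4=0 s6=1 s5=0 s1=1 s3=1
t9.Δ1 s2=1 clk=0 s0=1 s4=0 s6=0 s5=0 s1=1 s3=1
t9.Δ2 s2=1 clk=0 s0=1 s4=0 s6=0 s5=1 s1=1 s3=1
t9.Δ3 s2=1 clk=0 s0=1 s4=0 s6=0 s5=1 s1=1 s3=0
t9.Δ4 s2=0 clk=0 s0=1 s4=0 s6=0 s5=1 s1=1 s3=0
t9.Δ5 s2=0 clk=0 s0=1 s4=1 s6=0 s5=1 s1=1 s3=0
t10.Δ0 s2=0 clk=0 s0=1 s4=1 s6=0 s5=1 s1=1 s3=0
t10.Δ1 s2=0 clk=1 s0=1 s4=1 s6=0 s5=1 s1=1 s3=0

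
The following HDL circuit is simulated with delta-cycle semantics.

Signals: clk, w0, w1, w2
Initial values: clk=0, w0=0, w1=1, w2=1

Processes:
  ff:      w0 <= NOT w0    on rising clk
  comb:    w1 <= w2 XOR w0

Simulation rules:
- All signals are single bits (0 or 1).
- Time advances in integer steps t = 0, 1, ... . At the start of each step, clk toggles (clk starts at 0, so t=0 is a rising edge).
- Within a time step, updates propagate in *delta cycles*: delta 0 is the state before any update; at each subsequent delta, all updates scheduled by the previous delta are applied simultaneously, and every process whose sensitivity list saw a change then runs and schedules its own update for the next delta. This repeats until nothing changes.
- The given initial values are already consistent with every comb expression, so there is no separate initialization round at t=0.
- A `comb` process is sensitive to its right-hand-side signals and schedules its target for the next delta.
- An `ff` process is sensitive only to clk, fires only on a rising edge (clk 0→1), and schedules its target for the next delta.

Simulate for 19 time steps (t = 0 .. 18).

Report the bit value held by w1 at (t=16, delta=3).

[bits: w1,w0,clk,w2]
t=0: Δ0=1001 Δ1=1011 Δ2=1111 Δ3=0111 | 3Δ
t=1: Δ0=0111 Δ1=0101 | 1Δ
t=2: Δ0=0101 Δ1=0111 Δ2=0011 Δ3=1011 | 3Δ
t=3: Δ0=1011 Δ1=1001 | 1Δ
t=4: Δ0=1001 Δ1=1011 Δ2=1111 Δ3=0111 | 3Δ
t=5: Δ0=0111 Δ1=0101 | 1Δ
t=6: Δ0=0101 Δ1=0111 Δ2=0011 Δ3=1011 | 3Δ
t=7: Δ0=1011 Δ1=1001 | 1Δ
t=8: Δ0=1001 Δ1=1011 Δ2=1111 Δ3=0111 | 3Δ
t=9: Δ0=0111 Δ1=0101 | 1Δ
t=10: Δ0=0101 Δ1=0111 Δ2=0011 Δ3=1011 | 3Δ
t=11: Δ0=1011 Δ1=1001 | 1Δ
t=12: Δ0=1001 Δ1=1011 Δ2=1111 Δ3=0111 | 3Δ
t=13: Δ0=0111 Δ1=0101 | 1Δ
t=14: Δ0=0101 Δ1=0111 Δ2=0011 Δ3=1011 | 3Δ
t=15: Δ0=1011 Δ1=1001 | 1Δ
t=16: Δ0=1001 Δ1=1011 Δ2=1111 Δ3=0111 | 3Δ
t=17: Δ0=0111 Δ1=0101 | 1Δ
t=18: Δ0=0101 Δ1=0111 Δ2=0011 Δ3=1011 | 3Δ

0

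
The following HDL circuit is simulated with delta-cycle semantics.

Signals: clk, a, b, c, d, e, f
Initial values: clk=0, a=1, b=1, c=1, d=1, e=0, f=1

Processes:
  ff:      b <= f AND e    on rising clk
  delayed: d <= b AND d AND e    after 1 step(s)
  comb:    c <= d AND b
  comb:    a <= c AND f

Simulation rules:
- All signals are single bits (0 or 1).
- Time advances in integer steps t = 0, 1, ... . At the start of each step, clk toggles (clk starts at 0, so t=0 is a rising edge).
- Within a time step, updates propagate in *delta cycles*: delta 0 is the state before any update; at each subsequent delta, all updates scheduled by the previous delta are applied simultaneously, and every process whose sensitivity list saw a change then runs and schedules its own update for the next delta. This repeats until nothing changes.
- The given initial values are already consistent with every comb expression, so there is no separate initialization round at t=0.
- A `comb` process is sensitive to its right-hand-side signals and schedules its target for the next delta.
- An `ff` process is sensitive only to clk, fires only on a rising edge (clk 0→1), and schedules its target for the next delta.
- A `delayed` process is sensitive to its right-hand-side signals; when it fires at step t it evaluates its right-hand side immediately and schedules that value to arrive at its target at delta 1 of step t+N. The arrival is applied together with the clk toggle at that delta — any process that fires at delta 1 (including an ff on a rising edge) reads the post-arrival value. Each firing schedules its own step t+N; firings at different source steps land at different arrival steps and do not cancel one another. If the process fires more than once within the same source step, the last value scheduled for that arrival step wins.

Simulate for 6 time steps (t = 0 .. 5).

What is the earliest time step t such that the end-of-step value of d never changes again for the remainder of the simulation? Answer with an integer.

t0.Δ0 clk=0 d=1 f=1 a=1 b=1 e=0 c=1
t0.Δ1 clk=1 d=1 f=1 a=1 b=1 e=0 c=1
t0.Δ2 clk=1 d=1 f=1 a=1 b=0 e=0 c=1
t0.Δ3 clk=1 d=1 f=1 a=1 b=0 e=0 c=0
t0.Δ4 clk=1 d=1 f=1 a=0 b=0 e=0 c=0
t1.Δ0 clk=1 d=1 f=1 a=0 b=0 e=0 c=0
t1.Δ1 clk=0 d=0 f=1 a=0 b=0 e=0 c=0
t2.Δ0 clk=0 d=0 f=1 a=0 b=0 e=0 c=0
t2.Δ1 clk=1 d=0 f=1 a=0 b=0 e=0 c=0
t3.Δ0 clk=1 d=0 f=1 a=0 b=0 e=0 c=0
t3.Δ1 clk=0 d=0 f=1 a=0 b=0 e=0 c=0
t4.Δ0 clk=0 d=0 f=1 a=0 b=0 e=0 c=0
t4.Δ1 clk=1 d=0 f=1 a=0 b=0 e=0 c=0
t5.Δ0 clk=1 d=0 f=1 a=0 b=0 e=0 c=0
t5.Δ1 clk=0 d=0 f=1 a=0 b=0 e=0 c=0

1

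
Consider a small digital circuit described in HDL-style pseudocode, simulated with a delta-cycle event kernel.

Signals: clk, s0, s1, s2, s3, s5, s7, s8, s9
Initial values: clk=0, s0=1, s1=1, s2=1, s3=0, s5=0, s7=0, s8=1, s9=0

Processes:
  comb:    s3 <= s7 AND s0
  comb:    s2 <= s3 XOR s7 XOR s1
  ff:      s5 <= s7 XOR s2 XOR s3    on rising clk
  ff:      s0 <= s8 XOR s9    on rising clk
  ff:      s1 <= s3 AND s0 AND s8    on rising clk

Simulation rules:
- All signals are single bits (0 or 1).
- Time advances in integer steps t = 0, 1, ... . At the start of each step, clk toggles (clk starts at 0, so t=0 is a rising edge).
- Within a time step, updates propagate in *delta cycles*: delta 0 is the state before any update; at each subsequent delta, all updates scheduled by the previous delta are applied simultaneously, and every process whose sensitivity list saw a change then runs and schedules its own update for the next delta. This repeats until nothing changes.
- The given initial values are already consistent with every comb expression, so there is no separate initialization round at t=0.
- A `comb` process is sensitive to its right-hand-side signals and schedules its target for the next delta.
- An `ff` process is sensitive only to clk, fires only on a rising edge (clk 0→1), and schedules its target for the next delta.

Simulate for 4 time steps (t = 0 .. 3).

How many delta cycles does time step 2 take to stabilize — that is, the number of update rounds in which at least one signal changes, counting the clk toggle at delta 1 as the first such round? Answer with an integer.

2

t0.Δ0 clk=0 s3=0 s9=0 s8=1 s2=1 s0=1 s7=0 s1=1 s5=0
t0.Δ1 clk=1 s3=0 s9=0 s8=1 s2=1 s0=1 s7=0 s1=1 s5=0
t0.Δ2 clk=1 s3=0 s9=0 s8=1 s2=1 s0=1 s7=0 s1=0 s5=1
t0.Δ3 clk=1 s3=0 s9=0 s8=1 s2=0 s0=1 s7=0 s1=0 s5=1
t1.Δ0 clk=1 s3=0 s9=0 s8=1 s2=0 s0=1 s7=0 s1=0 s5=1
t1.Δ1 clk=0 s3=0 s9=0 s8=1 s2=0 s0=1 s7=0 s1=0 s5=1
t2.Δ0 clk=0 s3=0 s9=0 s8=1 s2=0 s0=1 s7=0 s1=0 s5=1
t2.Δ1 clk=1 s3=0 s9=0 s8=1 s2=0 s0=1 s7=0 s1=0 s5=1
t2.Δ2 clk=1 s3=0 s9=0 s8=1 s2=0 s0=1 s7=0 s1=0 s5=0
t3.Δ0 clk=1 s3=0 s9=0 s8=1 s2=0 s0=1 s7=0 s1=0 s5=0
t3.Δ1 clk=0 s3=0 s9=0 s8=1 s2=0 s0=1 s7=0 s1=0 s5=0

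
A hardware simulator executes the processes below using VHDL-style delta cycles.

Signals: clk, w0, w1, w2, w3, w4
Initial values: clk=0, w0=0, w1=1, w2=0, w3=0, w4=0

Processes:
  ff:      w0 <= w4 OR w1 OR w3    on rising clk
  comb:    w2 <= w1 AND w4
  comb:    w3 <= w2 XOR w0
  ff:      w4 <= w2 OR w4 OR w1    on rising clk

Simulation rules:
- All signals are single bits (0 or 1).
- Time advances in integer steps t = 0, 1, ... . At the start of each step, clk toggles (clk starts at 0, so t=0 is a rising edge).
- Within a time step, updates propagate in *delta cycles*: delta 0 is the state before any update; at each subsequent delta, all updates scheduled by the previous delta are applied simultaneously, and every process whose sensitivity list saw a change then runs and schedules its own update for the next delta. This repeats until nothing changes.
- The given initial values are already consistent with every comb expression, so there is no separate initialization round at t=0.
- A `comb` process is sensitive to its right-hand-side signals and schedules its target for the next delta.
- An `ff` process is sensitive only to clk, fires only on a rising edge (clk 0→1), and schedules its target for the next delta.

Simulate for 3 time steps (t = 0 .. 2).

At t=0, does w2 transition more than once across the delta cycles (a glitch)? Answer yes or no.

[bits: w0,w1,w3,w2,w4,clk]
t=0: Δ0=010000 Δ1=010001 Δ2=110011 Δ3=111111 Δ4=110111 | 4Δ
t=1: Δ0=110111 Δ1=110110 | 1Δ
t=2: Δ0=110110 Δ1=110111 | 1Δ

no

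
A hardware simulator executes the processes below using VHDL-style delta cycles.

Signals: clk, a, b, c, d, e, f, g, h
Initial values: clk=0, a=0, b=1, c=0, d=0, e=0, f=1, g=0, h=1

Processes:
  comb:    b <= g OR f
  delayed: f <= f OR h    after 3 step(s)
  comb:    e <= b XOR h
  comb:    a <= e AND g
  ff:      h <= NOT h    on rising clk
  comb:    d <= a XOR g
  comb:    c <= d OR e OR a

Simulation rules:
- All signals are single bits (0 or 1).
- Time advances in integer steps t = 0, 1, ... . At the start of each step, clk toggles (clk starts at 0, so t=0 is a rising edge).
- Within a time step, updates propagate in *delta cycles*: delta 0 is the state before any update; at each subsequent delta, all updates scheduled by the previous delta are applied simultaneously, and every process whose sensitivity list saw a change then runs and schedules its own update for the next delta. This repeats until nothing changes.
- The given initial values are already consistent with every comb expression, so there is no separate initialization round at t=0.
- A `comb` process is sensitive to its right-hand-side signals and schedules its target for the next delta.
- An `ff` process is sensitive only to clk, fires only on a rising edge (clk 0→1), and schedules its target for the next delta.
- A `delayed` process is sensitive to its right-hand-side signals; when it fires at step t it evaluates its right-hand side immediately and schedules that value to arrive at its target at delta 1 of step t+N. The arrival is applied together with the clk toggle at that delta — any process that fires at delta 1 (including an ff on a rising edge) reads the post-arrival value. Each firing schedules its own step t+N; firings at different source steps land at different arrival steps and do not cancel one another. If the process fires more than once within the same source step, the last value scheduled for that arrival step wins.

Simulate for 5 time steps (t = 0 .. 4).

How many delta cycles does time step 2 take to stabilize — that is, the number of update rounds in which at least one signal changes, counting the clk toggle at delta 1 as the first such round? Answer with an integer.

[bits: g,b,clk,d,f,h,c,a,e]
t=0: Δ0=010011000 Δ1=011011000 Δ2=011010000 Δ3=011010001 Δ4=011010101 | 4Δ
t=1: Δ0=011010101 Δ1=010010101 | 1Δ
t=2: Δ0=010010101 Δ1=011010101 Δ2=011011101 Δ3=011011100 Δ4=011011000 | 4Δ
t=3: Δ0=011011000 Δ1=010011000 | 1Δ
t=4: Δ0=010011000 Δ1=011011000 Δ2=011010000 Δ3=011010001 Δ4=011010101 | 4Δ

4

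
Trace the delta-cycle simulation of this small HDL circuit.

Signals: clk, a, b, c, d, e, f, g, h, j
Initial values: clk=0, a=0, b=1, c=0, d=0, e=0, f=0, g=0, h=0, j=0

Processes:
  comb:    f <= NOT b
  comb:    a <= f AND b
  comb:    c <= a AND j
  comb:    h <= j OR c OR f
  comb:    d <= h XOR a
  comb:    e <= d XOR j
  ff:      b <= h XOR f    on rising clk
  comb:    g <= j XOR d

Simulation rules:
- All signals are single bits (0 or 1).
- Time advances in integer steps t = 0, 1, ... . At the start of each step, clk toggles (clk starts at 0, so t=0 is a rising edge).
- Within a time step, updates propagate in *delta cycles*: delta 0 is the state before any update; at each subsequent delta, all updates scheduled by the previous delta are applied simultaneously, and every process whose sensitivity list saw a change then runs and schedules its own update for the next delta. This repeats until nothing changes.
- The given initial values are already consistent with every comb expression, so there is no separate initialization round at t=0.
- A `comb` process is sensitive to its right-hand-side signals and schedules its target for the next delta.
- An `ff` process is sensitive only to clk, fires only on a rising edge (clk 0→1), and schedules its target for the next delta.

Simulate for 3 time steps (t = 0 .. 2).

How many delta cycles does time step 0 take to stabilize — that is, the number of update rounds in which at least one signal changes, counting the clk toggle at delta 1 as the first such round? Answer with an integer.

6

[bits: g,c,d,f,clk,e,h,b,a,j]
t=0: Δ0=0000000100 Δ1=0000100100 Δ2=0000100000 Δ3=0001100000 Δ4=0001101000 Δ5=0011101000 Δ6=1011111000 | 6Δ
t=1: Δ0=1011111000 Δ1=1011011000 | 1Δ
t=2: Δ0=1011011000 Δ1=1011111000 | 1Δ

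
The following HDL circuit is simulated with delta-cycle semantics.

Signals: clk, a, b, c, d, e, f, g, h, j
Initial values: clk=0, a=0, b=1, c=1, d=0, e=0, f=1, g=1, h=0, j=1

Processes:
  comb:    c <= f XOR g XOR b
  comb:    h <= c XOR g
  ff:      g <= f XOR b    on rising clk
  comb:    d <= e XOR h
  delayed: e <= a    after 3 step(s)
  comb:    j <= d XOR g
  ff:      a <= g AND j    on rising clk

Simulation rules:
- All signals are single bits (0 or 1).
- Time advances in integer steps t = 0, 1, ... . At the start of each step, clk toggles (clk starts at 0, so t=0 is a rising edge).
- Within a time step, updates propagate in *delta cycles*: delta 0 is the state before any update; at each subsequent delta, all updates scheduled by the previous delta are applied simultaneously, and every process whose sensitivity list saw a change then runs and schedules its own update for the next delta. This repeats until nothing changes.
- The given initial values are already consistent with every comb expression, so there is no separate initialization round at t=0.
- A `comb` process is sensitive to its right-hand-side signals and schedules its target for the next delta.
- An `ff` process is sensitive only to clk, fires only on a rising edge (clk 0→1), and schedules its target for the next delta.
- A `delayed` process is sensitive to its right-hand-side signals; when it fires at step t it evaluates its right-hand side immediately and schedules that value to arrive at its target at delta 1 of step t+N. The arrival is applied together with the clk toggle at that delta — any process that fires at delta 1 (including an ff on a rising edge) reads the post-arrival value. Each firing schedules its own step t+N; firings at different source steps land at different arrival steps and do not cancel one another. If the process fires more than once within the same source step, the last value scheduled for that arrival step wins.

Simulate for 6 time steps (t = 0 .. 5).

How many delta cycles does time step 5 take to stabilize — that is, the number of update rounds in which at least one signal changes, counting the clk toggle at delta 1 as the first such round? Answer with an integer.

3

t=0 Δ0: j=1 clk=0 h=0 d=0 g=1 e=0 c=1 f=1 a=0 b=1
  Δ1: clk:0→1
  Δ2: g:1→0, a:0→1
  Δ3: j:1→0, h:0→1, c:1→0
  Δ4: h:1→0, d:0→1
  Δ5: j:0→1, d:1→0
  Δ6: j:1→0
  (6Δ to stable)
t=1 Δ0: j=0 clk=1 h=0 d=0 g=0 e=0 c=0 f=1 a=1 b=1
  Δ1: clk:1→0
  (1Δ to stable)
t=2 Δ0: j=0 clk=0 h=0 d=0 g=0 e=0 c=0 f=1 a=1 b=1
  Δ1: clk:0→1
  Δ2: a:1→0
  (2Δ to stable)
t=3 Δ0: j=0 clk=1 h=0 d=0 g=0 e=0 c=0 f=1 a=0 b=1
  Δ1: clk:1→0, e:0→1
  Δ2: d:0→1
  Δ3: j:0→1
  (3Δ to stable)
t=4 Δ0: j=1 clk=0 h=0 d=1 g=0 e=1 c=0 f=1 a=0 b=1
  Δ1: clk:0→1
  (1Δ to stable)
t=5 Δ0: j=1 clk=1 h=0 d=1 g=0 e=1 c=0 f=1 a=0 b=1
  Δ1: clk:1→0, e:1→0
  Δ2: d:1→0
  Δ3: j:1→0
  (3Δ to stable)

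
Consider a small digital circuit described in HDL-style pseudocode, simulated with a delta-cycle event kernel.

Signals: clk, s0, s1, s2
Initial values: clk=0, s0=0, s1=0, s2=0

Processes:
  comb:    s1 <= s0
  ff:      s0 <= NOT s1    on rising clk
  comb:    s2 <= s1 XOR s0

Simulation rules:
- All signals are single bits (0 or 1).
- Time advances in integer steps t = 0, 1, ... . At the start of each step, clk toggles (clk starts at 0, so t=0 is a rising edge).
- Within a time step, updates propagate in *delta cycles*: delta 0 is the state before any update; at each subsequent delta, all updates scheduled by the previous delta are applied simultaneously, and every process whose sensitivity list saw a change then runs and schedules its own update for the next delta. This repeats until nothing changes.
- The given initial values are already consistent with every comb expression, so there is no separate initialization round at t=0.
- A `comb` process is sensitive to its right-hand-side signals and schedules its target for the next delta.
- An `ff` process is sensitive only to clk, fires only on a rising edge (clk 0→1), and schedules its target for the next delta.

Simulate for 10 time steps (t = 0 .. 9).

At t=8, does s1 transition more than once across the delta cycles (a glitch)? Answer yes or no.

t0.Δ0 s1=0 clk=0 s2=0 s0=0
t0.Δ1 s1=0 clk=1 s2=0 s0=0
t0.Δ2 s1=0 clk=1 s2=0 s0=1
t0.Δ3 s1=1 clk=1 s2=1 s0=1
t0.Δ4 s1=1 clk=1 s2=0 s0=1
t1.Δ0 s1=1 clk=1 s2=0 s0=1
t1.Δ1 s1=1 clk=0 s2=0 s0=1
t2.Δ0 s1=1 clk=0 s2=0 s0=1
t2.Δ1 s1=1 clk=1 s2=0 s0=1
t2.Δ2 s1=1 clk=1 s2=0 s0=0
t2.Δ3 s1=0 clk=1 s2=1 s0=0
t2.Δ4 s1=0 clk=1 s2=0 s0=0
t3.Δ0 s1=0 clk=1 s2=0 s0=0
t3.Δ1 s1=0 clk=0 s2=0 s0=0
t4.Δ0 s1=0 clk=0 s2=0 s0=0
t4.Δ1 s1=0 clk=1 s2=0 s0=0
t4.Δ2 s1=0 clk=1 s2=0 s0=1
t4.Δ3 s1=1 clk=1 s2=1 s0=1
t4.Δ4 s1=1 clk=1 s2=0 s0=1
t5.Δ0 s1=1 clk=1 s2=0 s0=1
t5.Δ1 s1=1 clk=0 s2=0 s0=1
t6.Δ0 s1=1 clk=0 s2=0 s0=1
t6.Δ1 s1=1 clk=1 s2=0 s0=1
t6.Δ2 s1=1 clk=1 s2=0 s0=0
t6.Δ3 s1=0 clk=1 s2=1 s0=0
t6.Δ4 s1=0 clk=1 s2=0 s0=0
t7.Δ0 s1=0 clk=1 s2=0 s0=0
t7.Δ1 s1=0 clk=0 s2=0 s0=0
t8.Δ0 s1=0 clk=0 s2=0 s0=0
t8.Δ1 s1=0 clk=1 s2=0 s0=0
t8.Δ2 s1=0 clk=1 s2=0 s0=1
t8.Δ3 s1=1 clk=1 s2=1 s0=1
t8.Δ4 s1=1 clk=1 s2=0 s0=1
t9.Δ0 s1=1 clk=1 s2=0 s0=1
t9.Δ1 s1=1 clk=0 s2=0 s0=1

no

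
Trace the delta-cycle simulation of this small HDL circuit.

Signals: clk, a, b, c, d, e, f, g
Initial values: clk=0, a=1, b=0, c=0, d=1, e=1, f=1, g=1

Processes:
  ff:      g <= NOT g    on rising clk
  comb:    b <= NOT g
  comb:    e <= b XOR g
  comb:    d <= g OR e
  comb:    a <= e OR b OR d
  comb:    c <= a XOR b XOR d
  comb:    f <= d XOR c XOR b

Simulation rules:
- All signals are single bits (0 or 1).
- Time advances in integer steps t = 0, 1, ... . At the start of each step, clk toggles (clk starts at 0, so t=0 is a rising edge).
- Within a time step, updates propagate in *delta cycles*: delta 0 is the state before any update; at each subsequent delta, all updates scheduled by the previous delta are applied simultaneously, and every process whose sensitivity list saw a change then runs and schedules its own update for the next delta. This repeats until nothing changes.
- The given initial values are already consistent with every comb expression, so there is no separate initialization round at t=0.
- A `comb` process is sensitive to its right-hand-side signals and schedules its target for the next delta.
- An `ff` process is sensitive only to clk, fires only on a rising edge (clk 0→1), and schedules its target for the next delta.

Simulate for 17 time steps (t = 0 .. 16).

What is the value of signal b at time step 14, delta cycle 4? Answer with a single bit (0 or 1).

0

t0.Δ0 f=1 clk=0 d=1 g=1 b=0 e=1 c=0 a=1
t0.Δ1 f=1 clk=1 d=1 g=1 b=0 e=1 c=0 a=1
t0.Δ2 f=1 clk=1 d=1 g=0 b=0 e=1 c=0 a=1
t0.Δ3 f=1 clk=1 d=1 g=0 b=1 e=0 c=0 a=1
t0.Δ4 f=0 clk=1 d=0 g=0 b=1 e=1 c=1 a=1
t0.Δ5 f=0 clk=1 d=1 g=0 b=1 e=1 c=0 a=1
t0.Δ6 f=0 clk=1 d=1 g=0 b=1 e=1 c=1 a=1
t0.Δ7 f=1 clk=1 d=1 g=0 b=1 e=1 c=1 a=1
t1.Δ0 f=1 clk=1 d=1 g=0 b=1 e=1 c=1 a=1
t1.Δ1 f=1 clk=0 d=1 g=0 b=1 e=1 c=1 a=1
t2.Δ0 f=1 clk=0 d=1 g=0 b=1 e=1 c=1 a=1
t2.Δ1 f=1 clk=1 d=1 g=0 b=1 e=1 c=1 a=1
t2.Δ2 f=1 clk=1 d=1 g=1 b=1 e=1 c=1 a=1
t2.Δ3 f=1 clk=1 d=1 g=1 b=0 e=0 c=1 a=1
t2.Δ4 f=0 clk=1 d=1 g=1 b=0 e=1 c=0 a=1
t2.Δ5 f=1 clk=1 d=1 g=1 b=0 e=1 c=0 a=1
t3.Δ0 f=1 clk=1 d=1 g=1 b=0 e=1 c=0 a=1
t3.Δ1 f=1 clk=0 d=1 g=1 b=0 e=1 c=0 a=1
t4.Δ0 f=1 clk=0 d=1 g=1 b=0 e=1 c=0 a=1
t4.Δ1 f=1 clk=1 d=1 g=1 b=0 e=1 c=0 a=1
t4.Δ2 f=1 clk=1 d=1 g=0 b=0 e=1 c=0 a=1
t4.Δ3 f=1 clk=1 d=1 g=0 b=1 e=0 c=0 a=1
t4.Δ4 f=0 clk=1 d=0 g=0 b=1 e=1 c=1 a=1
t4.Δ5 f=0 clk=1 d=1 g=0 b=1 e=1 c=0 a=1
t4.Δ6 f=0 clk=1 d=1 g=0 b=1 e=1 c=1 a=1
t4.Δ7 f=1 clk=1 d=1 g=0 b=1 e=1 c=1 a=1
t5.Δ0 f=1 clk=1 d=1 g=0 b=1 e=1 c=1 a=1
t5.Δ1 f=1 clk=0 d=1 g=0 b=1 e=1 c=1 a=1
t6.Δ0 f=1 clk=0 d=1 g=0 b=1 e=1 c=1 a=1
t6.Δ1 f=1 clk=1 d=1 g=0 b=1 e=1 c=1 a=1
t6.Δ2 f=1 clk=1 d=1 g=1 b=1 e=1 c=1 a=1
t6.Δ3 f=1 clk=1 d=1 g=1 b=0 e=0 c=1 a=1
t6.Δ4 f=0 clk=1 d=1 g=1 b=0 e=1 c=0 a=1
t6.Δ5 f=1 clk=1 d=1 g=1 b=0 e=1 c=0 a=1
t7.Δ0 f=1 clk=1 d=1 g=1 b=0 e=1 c=0 a=1
t7.Δ1 f=1 clk=0 d=1 g=1 b=0 e=1 c=0 a=1
t8.Δ0 f=1 clk=0 d=1 g=1 b=0 e=1 c=0 a=1
t8.Δ1 f=1 clk=1 d=1 g=1 b=0 e=1 c=0 a=1
t8.Δ2 f=1 clk=1 d=1 g=0 b=0 e=1 c=0 a=1
t8.Δ3 f=1 clk=1 d=1 g=0 b=1 e=0 c=0 a=1
t8.Δ4 f=0 clk=1 d=0 g=0 b=1 e=1 c=1 a=1
t8.Δ5 f=0 clk=1 d=1 g=0 b=1 e=1 c=0 a=1
t8.Δ6 f=0 clk=1 d=1 g=0 b=1 e=1 c=1 a=1
t8.Δ7 f=1 clk=1 d=1 g=0 b=1 e=1 c=1 a=1
t9.Δ0 f=1 clk=1 d=1 g=0 b=1 e=1 c=1 a=1
t9.Δ1 f=1 clk=0 d=1 g=0 b=1 e=1 c=1 a=1
t10.Δ0 f=1 clk=0 d=1 g=0 b=1 e=1 c=1 a=1
t10.Δ1 f=1 clk=1 d=1 g=0 b=1 e=1 c=1 a=1
t10.Δ2 f=1 clk=1 d=1 g=1 b=1 e=1 c=1 a=1
t10.Δ3 f=1 clk=1 d=1 g=1 b=0 e=0 c=1 a=1
t10.Δ4 f=0 clk=1 d=1 g=1 b=0 e=1 c=0 a=1
t10.Δ5 f=1 clk=1 d=1 g=1 b=0 e=1 c=0 a=1
t11.Δ0 f=1 clk=1 d=1 g=1 b=0 e=1 c=0 a=1
t11.Δ1 f=1 clk=0 d=1 g=1 b=0 e=1 c=0 a=1
t12.Δ0 f=1 clk=0 d=1 g=1 b=0 e=1 c=0 a=1
t12.Δ1 f=1 clk=1 d=1 g=1 b=0 e=1 c=0 a=1
t12.Δ2 f=1 clk=1 d=1 g=0 b=0 e=1 c=0 a=1
t12.Δ3 f=1 clk=1 d=1 g=0 b=1 e=0 c=0 a=1
t12.Δ4 f=0 clk=1 d=0 g=0 b=1 e=1 c=1 a=1
t12.Δ5 f=0 clk=1 d=1 g=0 b=1 e=1 c=0 a=1
t12.Δ6 f=0 clk=1 d=1 g=0 b=1 e=1 c=1 a=1
t12.Δ7 f=1 clk=1 d=1 g=0 b=1 e=1 c=1 a=1
t13.Δ0 f=1 clk=1 d=1 g=0 b=1 e=1 c=1 a=1
t13.Δ1 f=1 clk=0 d=1 g=0 b=1 e=1 c=1 a=1
t14.Δ0 f=1 clk=0 d=1 g=0 b=1 e=1 c=1 a=1
t14.Δ1 f=1 clk=1 d=1 g=0 b=1 e=1 c=1 a=1
t14.Δ2 f=1 clk=1 d=1 g=1 b=1 e=1 c=1 a=1
t14.Δ3 f=1 clk=1 d=1 g=1 b=0 e=0 c=1 a=1
t14.Δ4 f=0 clk=1 d=1 g=1 b=0 e=1 c=0 a=1
t14.Δ5 f=1 clk=1 d=1 g=1 b=0 e=1 c=0 a=1
t15.Δ0 f=1 clk=1 d=1 g=1 b=0 e=1 c=0 a=1
t15.Δ1 f=1 clk=0 d=1 g=1 b=0 e=1 c=0 a=1
t16.Δ0 f=1 clk=0 d=1 g=1 b=0 e=1 c=0 a=1
t16.Δ1 f=1 clk=1 d=1 g=1 b=0 e=1 c=0 a=1
t16.Δ2 f=1 clk=1 d=1 g=0 b=0 e=1 c=0 a=1
t16.Δ3 f=1 clk=1 d=1 g=0 b=1 e=0 c=0 a=1
t16.Δ4 f=0 clk=1 d=0 g=0 b=1 e=1 c=1 a=1
t16.Δ5 f=0 clk=1 d=1 g=0 b=1 e=1 c=0 a=1
t16.Δ6 f=0 clk=1 d=1 g=0 b=1 e=1 c=1 a=1
t16.Δ7 f=1 clk=1 d=1 g=0 b=1 e=1 c=1 a=1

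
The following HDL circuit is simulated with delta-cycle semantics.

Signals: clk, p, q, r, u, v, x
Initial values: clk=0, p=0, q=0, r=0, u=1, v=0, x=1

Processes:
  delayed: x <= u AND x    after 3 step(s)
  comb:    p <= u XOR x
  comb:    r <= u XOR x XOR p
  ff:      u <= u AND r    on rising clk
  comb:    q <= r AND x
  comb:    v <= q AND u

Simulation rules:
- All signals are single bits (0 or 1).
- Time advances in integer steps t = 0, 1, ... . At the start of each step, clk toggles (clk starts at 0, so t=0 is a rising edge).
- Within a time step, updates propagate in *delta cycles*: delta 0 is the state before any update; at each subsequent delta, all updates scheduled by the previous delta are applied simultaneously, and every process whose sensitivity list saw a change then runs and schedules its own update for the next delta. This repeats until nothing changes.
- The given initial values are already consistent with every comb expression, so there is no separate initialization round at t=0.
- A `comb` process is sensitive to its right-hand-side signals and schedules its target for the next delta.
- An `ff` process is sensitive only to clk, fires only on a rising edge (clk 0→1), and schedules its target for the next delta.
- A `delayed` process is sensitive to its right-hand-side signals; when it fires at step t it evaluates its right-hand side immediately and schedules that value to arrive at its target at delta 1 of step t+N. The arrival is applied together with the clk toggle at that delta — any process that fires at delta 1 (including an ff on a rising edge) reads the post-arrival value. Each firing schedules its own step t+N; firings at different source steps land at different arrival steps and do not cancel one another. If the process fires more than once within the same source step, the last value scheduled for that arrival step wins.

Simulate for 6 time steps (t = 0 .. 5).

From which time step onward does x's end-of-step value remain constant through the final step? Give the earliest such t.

3

[bits: r,x,v,u,clk,p,q]
t=0: Δ0=0101000 Δ1=0101100 Δ2=0100100 Δ3=1100110 Δ4=0100111 Δ5=0100110 | 5Δ
t=1: Δ0=0100110 Δ1=0100010 | 1Δ
t=2: Δ0=0100010 Δ1=0100110 | 1Δ
t=3: Δ0=0100110 Δ1=0000010 Δ2=1000000 Δ3=0000000 | 3Δ
t=4: Δ0=0000000 Δ1=0000100 | 1Δ
t=5: Δ0=0000100 Δ1=0000000 | 1Δ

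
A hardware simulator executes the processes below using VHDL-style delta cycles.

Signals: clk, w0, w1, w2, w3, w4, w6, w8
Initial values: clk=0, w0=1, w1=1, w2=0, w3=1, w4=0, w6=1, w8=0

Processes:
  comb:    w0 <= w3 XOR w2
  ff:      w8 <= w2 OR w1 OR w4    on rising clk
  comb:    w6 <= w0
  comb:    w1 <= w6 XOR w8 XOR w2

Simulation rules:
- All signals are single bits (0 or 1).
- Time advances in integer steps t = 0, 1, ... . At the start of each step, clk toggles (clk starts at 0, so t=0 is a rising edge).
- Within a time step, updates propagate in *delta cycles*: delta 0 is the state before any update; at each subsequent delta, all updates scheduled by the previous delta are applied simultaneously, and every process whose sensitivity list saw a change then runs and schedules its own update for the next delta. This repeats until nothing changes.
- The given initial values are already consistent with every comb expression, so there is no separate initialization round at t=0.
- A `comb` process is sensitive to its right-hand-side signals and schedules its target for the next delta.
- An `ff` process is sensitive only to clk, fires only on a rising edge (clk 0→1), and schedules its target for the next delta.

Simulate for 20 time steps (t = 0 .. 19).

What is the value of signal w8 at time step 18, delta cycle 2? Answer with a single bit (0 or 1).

t=0 Δ0: w6=1 clk=0 w1=1 w2=0 w4=0 w8=0 w3=1 w0=1
  Δ1: clk:0→1
  Δ2: w8:0→1
  Δ3: w1:1→0
  (3Δ to stable)
t=1 Δ0: w6=1 clk=1 w1=0 w2=0 w4=0 w8=1 w3=1 w0=1
  Δ1: clk:1→0
  (1Δ to stable)
t=2 Δ0: w6=1 clk=0 w1=0 w2=0 w4=0 w8=1 w3=1 w0=1
  Δ1: clk:0→1
  Δ2: w8:1→0
  Δ3: w1:0→1
  (3Δ to stable)
t=3 Δ0: w6=1 clk=1 w1=1 w2=0 w4=0 w8=0 w3=1 w0=1
  Δ1: clk:1→0
  (1Δ to stable)
t=4 Δ0: w6=1 clk=0 w1=1 w2=0 w4=0 w8=0 w3=1 w0=1
  Δ1: clk:0→1
  Δ2: w8:0→1
  Δ3: w1:1→0
  (3Δ to stable)
t=5 Δ0: w6=1 clk=1 w1=0 w2=0 w4=0 w8=1 w3=1 w0=1
  Δ1: clk:1→0
  (1Δ to stable)
t=6 Δ0: w6=1 clk=0 w1=0 w2=0 w4=0 w8=1 w3=1 w0=1
  Δ1: clk:0→1
  Δ2: w8:1→0
  Δ3: w1:0→1
  (3Δ to stable)
t=7 Δ0: w6=1 clk=1 w1=1 w2=0 w4=0 w8=0 w3=1 w0=1
  Δ1: clk:1→0
  (1Δ to stable)
t=8 Δ0: w6=1 clk=0 w1=1 w2=0 w4=0 w8=0 w3=1 w0=1
  Δ1: clk:0→1
  Δ2: w8:0→1
  Δ3: w1:1→0
  (3Δ to stable)
t=9 Δ0: w6=1 clk=1 w1=0 w2=0 w4=0 w8=1 w3=1 w0=1
  Δ1: clk:1→0
  (1Δ to stable)
t=10 Δ0: w6=1 clk=0 w1=0 w2=0 w4=0 w8=1 w3=1 w0=1
  Δ1: clk:0→1
  Δ2: w8:1→0
  Δ3: w1:0→1
  (3Δ to stable)
t=11 Δ0: w6=1 clk=1 w1=1 w2=0 w4=0 w8=0 w3=1 w0=1
  Δ1: clk:1→0
  (1Δ to stable)
t=12 Δ0: w6=1 clk=0 w1=1 w2=0 w4=0 w8=0 w3=1 w0=1
  Δ1: clk:0→1
  Δ2: w8:0→1
  Δ3: w1:1→0
  (3Δ to stable)
t=13 Δ0: w6=1 clk=1 w1=0 w2=0 w4=0 w8=1 w3=1 w0=1
  Δ1: clk:1→0
  (1Δ to stable)
t=14 Δ0: w6=1 clk=0 w1=0 w2=0 w4=0 w8=1 w3=1 w0=1
  Δ1: clk:0→1
  Δ2: w8:1→0
  Δ3: w1:0→1
  (3Δ to stable)
t=15 Δ0: w6=1 clk=1 w1=1 w2=0 w4=0 w8=0 w3=1 w0=1
  Δ1: clk:1→0
  (1Δ to stable)
t=16 Δ0: w6=1 clk=0 w1=1 w2=0 w4=0 w8=0 w3=1 w0=1
  Δ1: clk:0→1
  Δ2: w8:0→1
  Δ3: w1:1→0
  (3Δ to stable)
t=17 Δ0: w6=1 clk=1 w1=0 w2=0 w4=0 w8=1 w3=1 w0=1
  Δ1: clk:1→0
  (1Δ to stable)
t=18 Δ0: w6=1 clk=0 w1=0 w2=0 w4=0 w8=1 w3=1 w0=1
  Δ1: clk:0→1
  Δ2: w8:1→0
  Δ3: w1:0→1
  (3Δ to stable)
t=19 Δ0: w6=1 clk=1 w1=1 w2=0 w4=0 w8=0 w3=1 w0=1
  Δ1: clk:1→0
  (1Δ to stable)

0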